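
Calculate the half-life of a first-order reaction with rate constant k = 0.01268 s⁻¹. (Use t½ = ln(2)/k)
54.66 s

t½ = ln(2)/k = 0.6931/0.01268 = 54.66 s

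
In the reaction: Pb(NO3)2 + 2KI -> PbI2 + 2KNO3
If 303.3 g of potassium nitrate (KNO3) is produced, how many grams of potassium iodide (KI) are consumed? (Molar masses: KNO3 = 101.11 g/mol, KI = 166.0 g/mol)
Moles of KNO3 = 303.3 g ÷ 101.11 g/mol = 2.9997 mol
Mole ratio: 2 mol KI / 2 mol KNO3
Moles of KI = 2.9997 × (2/2) = 2.9997 mol
Mass of KI = 2.9997 mol × 166.0 g/mol = 498 g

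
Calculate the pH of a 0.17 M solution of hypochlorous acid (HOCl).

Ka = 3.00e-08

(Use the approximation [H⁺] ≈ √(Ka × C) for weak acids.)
pH = 4.15

[H⁺] = √(Ka × C) = √(3.00e-08 × 0.17) = 7.1414e-05. pH = -log(7.1414e-05)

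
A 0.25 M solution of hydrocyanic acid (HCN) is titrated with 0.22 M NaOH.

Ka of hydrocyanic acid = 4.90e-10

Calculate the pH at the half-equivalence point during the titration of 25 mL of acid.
pH = pKa = 9.31

At the half-equivalence point, [HA] = [A⁻], so by Henderson–Hasselbalch pH = pKa + log(1) = pKa.
pKa = −log(4.90e-10) = 9.31.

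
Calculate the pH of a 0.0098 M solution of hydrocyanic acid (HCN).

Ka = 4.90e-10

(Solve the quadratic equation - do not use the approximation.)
pH = 5.66

x² + Ka×x - Ka×C = 0. Using quadratic formula: [H⁺] = 2.1911e-06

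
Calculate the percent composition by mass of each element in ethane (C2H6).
C: 79.88%, H: 20.11%

Molar mass of C2H6 = 30.07 g/mol
% C = (2 × 12.01) / 30.07 × 100% = 24.02 / 30.07 × 100% = 79.88%
% H = (6 × 1.008) / 30.07 × 100% = 6.048 / 30.07 × 100% = 20.11%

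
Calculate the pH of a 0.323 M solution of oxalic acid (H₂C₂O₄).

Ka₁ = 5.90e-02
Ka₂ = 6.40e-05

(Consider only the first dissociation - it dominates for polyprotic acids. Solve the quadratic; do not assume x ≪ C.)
pH = 0.95

x² + Ka₁·x − Ka₁·C = 0 with Ka₁ = 5.90e-02, C = 0.323.
x = (−Ka₁ + √(Ka₁² + 4·Ka₁·C))/2 = 1.1166e-01 M, so pH = 0.95.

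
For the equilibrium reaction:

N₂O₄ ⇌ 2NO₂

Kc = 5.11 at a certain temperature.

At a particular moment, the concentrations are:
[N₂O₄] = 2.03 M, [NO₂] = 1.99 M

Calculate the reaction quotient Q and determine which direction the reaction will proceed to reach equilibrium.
Q = 1.951, Q < K, reaction proceeds forward (toward products)

Q = ([NO₂]^2) / ([N₂O₄])
  = ((1.99)^2) / ((2.03)) = 3.9601/2.03 = 1.951
Since Q = 1.951 < Kc = 5.11, the reaction proceeds forward (toward products) to reach equilibrium.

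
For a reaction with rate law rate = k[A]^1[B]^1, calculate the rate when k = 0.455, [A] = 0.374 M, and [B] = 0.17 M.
0.02893 M/s

rate = k·[A]^1·[B]^1 = 0.455·(0.374)^1·(0.17)^1 = 0.455·0.374·0.17 = 0.02893 M/s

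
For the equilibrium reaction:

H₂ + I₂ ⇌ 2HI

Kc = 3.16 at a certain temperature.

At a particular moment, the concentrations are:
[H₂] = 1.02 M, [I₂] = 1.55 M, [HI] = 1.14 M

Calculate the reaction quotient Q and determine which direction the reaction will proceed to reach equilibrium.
Q = 0.822, Q < K, reaction proceeds forward (toward products)

Q = ([HI]^2) / ([H₂] × [I₂])
  = ((1.14)^2) / ((1.02)·(1.55)) = 1.2996/1.581 = 0.822
Since Q = 0.822 < Kc = 3.16, the reaction proceeds forward (toward products) to reach equilibrium.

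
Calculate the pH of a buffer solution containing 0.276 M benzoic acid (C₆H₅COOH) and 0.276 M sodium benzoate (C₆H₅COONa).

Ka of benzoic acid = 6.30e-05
pH = 4.20

pKa = -log(6.30e-05) = 4.20. pH = pKa + log([A⁻]/[HA]) = 4.20 + log(0.276/0.276)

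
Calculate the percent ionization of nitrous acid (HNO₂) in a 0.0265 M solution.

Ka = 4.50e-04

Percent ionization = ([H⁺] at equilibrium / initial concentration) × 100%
Percent ionization = 12.2%

Let x = [H⁺]. Ka = x²/(C - x) ⇒ x² + (4.50e-04)x - (4.50e-04)(0.0265) = 0. x = 3.2356e-03. Percent = (3.2356e-03/0.0265) × 100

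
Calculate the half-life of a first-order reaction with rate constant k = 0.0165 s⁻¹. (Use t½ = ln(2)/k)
42.01 s

t½ = ln(2)/k = 0.6931/0.0165 = 42.01 s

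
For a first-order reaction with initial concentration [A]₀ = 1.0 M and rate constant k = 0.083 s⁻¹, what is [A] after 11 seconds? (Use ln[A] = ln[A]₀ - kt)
0.4013 M

ln[A] = ln[A]₀ - k·t = ln(1.0) - (0.083)·(11) = 0.0000 - 0.9130 = -0.9130
[A] = e^(-0.9130) = 0.4013 M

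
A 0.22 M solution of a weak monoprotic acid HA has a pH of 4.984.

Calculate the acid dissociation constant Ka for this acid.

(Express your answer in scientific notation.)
K_a = 4.89e-10

[H⁺] = 10^(−pH) = 10^(−4.984) = 1.038e-05 M. For HA ⇌ H⁺ + A⁻, Ka = x²/(C − x) = (1.038e-05)²/(0.22 − 1.038e-05) = 4.89e-10.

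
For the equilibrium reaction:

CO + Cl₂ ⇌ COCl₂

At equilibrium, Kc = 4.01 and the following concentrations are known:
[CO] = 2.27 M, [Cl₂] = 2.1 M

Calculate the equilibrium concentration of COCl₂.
[COCl₂] = 19.1157 M

Kc = ([COCl₂]) / ([CO] × [Cl₂]) = 4.01
[COCl₂]^1 = Kc · (reactant terms)/(other product terms) = 4.01 · 4.767 / 1 = 19.116
[COCl₂] = 19.1157 M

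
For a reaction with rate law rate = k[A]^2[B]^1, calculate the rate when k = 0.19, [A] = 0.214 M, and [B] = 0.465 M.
0.004046 M/s

rate = k·[A]^2·[B]^1 = 0.19·(0.214)^2·(0.465)^1 = 0.19·0.045796·0.465 = 0.004046 M/s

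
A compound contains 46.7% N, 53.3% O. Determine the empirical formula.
Moles of N = 46.7 g / 14.01 g/mol = 3.333 mol
Moles of O = 53.3 g / 16.0 g/mol = 3.331 mol

Smallest moles = 3.331
Divide all by smallest:
N: 3.333 / 3.331 = 1.00
O: 3.331 / 3.331 = 1.00

Empirical formula: NO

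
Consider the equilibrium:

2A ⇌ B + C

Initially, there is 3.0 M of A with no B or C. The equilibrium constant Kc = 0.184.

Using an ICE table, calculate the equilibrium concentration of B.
[B] = 0.693 M

ICE: [A] = 3.0 − 2x, [B] = [C] = x.
Kc = x²/(3.0 − 2x)² = 0.184 ⇒ √Kc = x/(3.0 − 2x).
x = √0.184·3.0/(1 + 2√0.184) = 0.42895·3.0/1.8579 = 0.69264.
[B] = x = 0.693 M.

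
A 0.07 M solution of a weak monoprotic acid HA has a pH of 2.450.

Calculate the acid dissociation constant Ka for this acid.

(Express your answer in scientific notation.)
K_a = 1.89e-04

[H⁺] = 10^(−pH) = 10^(−2.450) = 3.548e-03 M. For HA ⇌ H⁺ + A⁻, Ka = x²/(C − x) = (3.548e-03)²/(0.07 − 3.548e-03) = 1.89e-04.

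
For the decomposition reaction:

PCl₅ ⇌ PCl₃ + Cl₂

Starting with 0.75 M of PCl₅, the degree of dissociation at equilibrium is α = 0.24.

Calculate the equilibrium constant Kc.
K_c = 0.0568

x = α·[A]₀ = 0.24 × 0.75 = 0.18 M dissociated.
At eq: [PCl₅] = 0.75 − 0.18 = 0.57 M; [PCl₃] = [Cl₂] = x = 0.18 M.
Kc = [PCl₃][Cl₂]/[PCl₅] = (0.18)²/0.57 = 0.05684.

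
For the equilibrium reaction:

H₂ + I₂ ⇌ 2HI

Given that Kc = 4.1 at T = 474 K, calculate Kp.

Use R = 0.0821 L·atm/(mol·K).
K_p = 4.1000

Δn = (moles gaseous products) − (moles gaseous reactants) = 0
T = 474 K; RT = 0.0821 × 474 = 38.9154
Kp = Kc·(RT)^Δn = 4.1 × (38.9154)^0 = 4.1 × 1 = 4.1000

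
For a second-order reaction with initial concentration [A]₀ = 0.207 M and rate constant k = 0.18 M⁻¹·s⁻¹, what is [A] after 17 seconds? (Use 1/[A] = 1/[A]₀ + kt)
0.1267 M

1/[A] = 1/[A]₀ + k·t = 1/0.207 + (0.18)·(17) = 4.8309 + 3.0600 = 7.8909
[A] = 1/7.8909 = 0.1267 M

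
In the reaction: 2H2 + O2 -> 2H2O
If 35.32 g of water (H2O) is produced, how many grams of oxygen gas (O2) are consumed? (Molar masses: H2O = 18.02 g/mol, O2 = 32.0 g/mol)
Moles of H2O = 35.32 g ÷ 18.02 g/mol = 1.96004 mol
Mole ratio: 1 mol O2 / 2 mol H2O
Moles of O2 = 1.96004 × (1/2) = 0.980022 mol
Mass of O2 = 0.980022 mol × 32.0 g/mol = 31.36 g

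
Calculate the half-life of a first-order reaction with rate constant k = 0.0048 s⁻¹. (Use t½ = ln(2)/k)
144.41 s

t½ = ln(2)/k = 0.6931/0.0048 = 144.41 s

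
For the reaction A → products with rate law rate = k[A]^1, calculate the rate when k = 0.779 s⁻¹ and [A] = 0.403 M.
0.3139 M/s

rate = k·[A]^1 = 0.779·(0.403)^1 = 0.779·0.403 = 0.3139 M/s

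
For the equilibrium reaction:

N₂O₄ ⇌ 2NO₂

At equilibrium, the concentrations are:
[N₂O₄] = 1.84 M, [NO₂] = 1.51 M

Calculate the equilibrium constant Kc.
K_c = 1.2392

Kc = ([NO₂]^2) / ([N₂O₄])
   = ((1.51)^2) / ((1.84))
   = 2.2801 / 1.84 = 1.2392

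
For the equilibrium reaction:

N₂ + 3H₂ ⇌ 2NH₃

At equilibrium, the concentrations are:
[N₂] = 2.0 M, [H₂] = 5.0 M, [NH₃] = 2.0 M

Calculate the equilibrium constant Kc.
K_c = 0.0160

Kc = ([NH₃]^2) / ([N₂] × [H₂]^3)
   = ((2.0)^2) / ((2.0)·(5.0)^3)
   = 4 / 250 = 0.0160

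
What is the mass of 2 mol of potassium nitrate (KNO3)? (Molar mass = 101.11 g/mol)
Mass = 2 mol × 101.11 g/mol = 202.2 g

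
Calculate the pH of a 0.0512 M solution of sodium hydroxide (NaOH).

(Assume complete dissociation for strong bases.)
pH = 12.71

[OH⁻] = 0.0512 M for strong base. pOH = -log[OH⁻] = 1.29, pH = 14 - pOH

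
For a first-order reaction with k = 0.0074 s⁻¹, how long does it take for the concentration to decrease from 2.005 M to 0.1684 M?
334.74 s

From ln[A] = ln[A]₀ - k·t: t = ln([A]₀/[A])/k = ln(2.005/0.1684)/0.0074 = ln(11.9062)/0.0074 = 2.4771/0.0074 = 334.74 s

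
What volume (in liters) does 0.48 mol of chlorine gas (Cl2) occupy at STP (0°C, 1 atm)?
At STP, 1 mol of gas occupies 22.4 L
Volume = 0.48 mol × 22.4 L/mol = 10.75 L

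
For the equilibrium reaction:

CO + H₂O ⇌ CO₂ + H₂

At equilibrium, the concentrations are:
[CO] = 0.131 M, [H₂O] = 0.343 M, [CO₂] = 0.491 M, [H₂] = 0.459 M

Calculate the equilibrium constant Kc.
K_c = 5.0157

Kc = ([CO₂] × [H₂]) / ([CO] × [H₂O])
   = ((0.491)·(0.459)) / ((0.131)·(0.343))
   = 0.22537 / 0.044933 = 5.0157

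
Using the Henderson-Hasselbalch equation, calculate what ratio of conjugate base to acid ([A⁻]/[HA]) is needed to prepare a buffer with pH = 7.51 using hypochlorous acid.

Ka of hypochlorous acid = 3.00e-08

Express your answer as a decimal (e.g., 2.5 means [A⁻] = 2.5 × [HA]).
[A⁻]/[HA] = 0.971

pKa = −log(3.00e-08) = 7.5229. pH = pKa + log([A⁻]/[HA]). 7.51 = 7.5229 + log(ratio). log(ratio) = 7.51 − 7.5229 = -0.0129. ratio = 10^(-0.0129) = 0.971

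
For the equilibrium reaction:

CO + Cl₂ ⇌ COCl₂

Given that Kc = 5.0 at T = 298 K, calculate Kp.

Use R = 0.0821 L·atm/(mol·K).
K_p = 0.2044

Δn = (moles gaseous products) − (moles gaseous reactants) = -1
T = 298 K; RT = 0.0821 × 298 = 24.4658
Kp = Kc·(RT)^Δn = 5.0 × (24.4658)^-1 = 5.0 × 0.0408734 = 0.2044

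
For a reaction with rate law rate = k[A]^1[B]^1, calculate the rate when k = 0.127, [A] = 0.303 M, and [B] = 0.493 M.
0.01897 M/s

rate = k·[A]^1·[B]^1 = 0.127·(0.303)^1·(0.493)^1 = 0.127·0.303·0.493 = 0.01897 M/s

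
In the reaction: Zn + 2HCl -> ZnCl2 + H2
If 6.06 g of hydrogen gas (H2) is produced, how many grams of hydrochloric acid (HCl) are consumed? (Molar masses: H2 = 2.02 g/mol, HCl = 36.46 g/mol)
Moles of H2 = 6.06 g ÷ 2.02 g/mol = 3 mol
Mole ratio: 2 mol HCl / 1 mol H2
Moles of HCl = 3 × (2/1) = 6 mol
Mass of HCl = 6 mol × 36.46 g/mol = 218.8 g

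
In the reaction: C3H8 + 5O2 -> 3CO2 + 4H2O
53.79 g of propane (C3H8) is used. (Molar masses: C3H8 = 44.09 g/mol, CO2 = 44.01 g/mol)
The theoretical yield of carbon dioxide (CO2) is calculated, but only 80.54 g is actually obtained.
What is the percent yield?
Moles of C3H8 = 53.79 g ÷ 44.09 g/mol = 1.22 mol
Mole ratio: 3 mol CO2 / 1 mol C3H8
Moles of CO2 = 1.22 × (3/1) = 3.66001 mol
Theoretical yield = 3.66001 mol × 44.01 g/mol = 161.08 g
Actual yield = 80.54 g
Percent yield = (80.54 / 161.08) × 100% = 50.0%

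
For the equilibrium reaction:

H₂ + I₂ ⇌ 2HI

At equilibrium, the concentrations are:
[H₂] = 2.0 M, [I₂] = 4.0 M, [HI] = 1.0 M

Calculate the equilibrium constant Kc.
K_c = 0.1250

Kc = ([HI]^2) / ([H₂] × [I₂])
   = ((1.0)^2) / ((2.0)·(4.0))
   = 1 / 8 = 0.1250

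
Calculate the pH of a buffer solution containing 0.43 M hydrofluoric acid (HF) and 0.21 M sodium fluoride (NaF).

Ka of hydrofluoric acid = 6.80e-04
pH = 2.86

pKa = -log(6.80e-04) = 3.17. pH = pKa + log([A⁻]/[HA]) = 3.17 + log(0.21/0.43)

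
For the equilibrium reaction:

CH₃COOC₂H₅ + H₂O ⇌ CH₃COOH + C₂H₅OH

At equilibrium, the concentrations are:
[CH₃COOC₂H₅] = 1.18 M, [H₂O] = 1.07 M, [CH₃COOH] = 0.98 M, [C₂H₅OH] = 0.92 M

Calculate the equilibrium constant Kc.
K_c = 0.7141

Kc = ([CH₃COOH] × [C₂H₅OH]) / ([CH₃COOC₂H₅] × [H₂O])
   = ((0.98)·(0.92)) / ((1.18)·(1.07))
   = 0.9016 / 1.2626 = 0.7141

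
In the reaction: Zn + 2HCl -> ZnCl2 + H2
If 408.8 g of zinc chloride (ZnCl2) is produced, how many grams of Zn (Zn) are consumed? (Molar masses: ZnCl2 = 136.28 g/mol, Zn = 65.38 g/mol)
Moles of ZnCl2 = 408.8 g ÷ 136.28 g/mol = 2.99971 mol
Mole ratio: 1 mol Zn / 1 mol ZnCl2
Moles of Zn = 2.99971 × (1/1) = 2.99971 mol
Mass of Zn = 2.99971 mol × 65.38 g/mol = 196.1 g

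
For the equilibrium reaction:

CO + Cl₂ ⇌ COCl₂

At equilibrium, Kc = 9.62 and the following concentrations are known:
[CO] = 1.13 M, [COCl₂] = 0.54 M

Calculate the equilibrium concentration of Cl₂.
[Cl₂] = 0.0497 M

Kc = ([COCl₂]) / ([CO] × [Cl₂]) = 9.62
[Cl₂]^1 = (product terms)/(Kc · other reactant terms) = 0.54 / (9.62 · 1.13) = 0.049675
[Cl₂] = 0.0497 M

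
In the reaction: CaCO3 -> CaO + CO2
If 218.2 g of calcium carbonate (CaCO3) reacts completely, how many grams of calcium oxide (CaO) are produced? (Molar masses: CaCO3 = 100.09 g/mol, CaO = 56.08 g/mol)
Moles of CaCO3 = 218.2 g ÷ 100.09 g/mol = 2.18004 mol
Mole ratio: 1 mol CaO / 1 mol CaCO3
Moles of CaO = 2.18004 × (1/1) = 2.18004 mol
Mass of CaO = 2.18004 mol × 56.08 g/mol = 122.3 g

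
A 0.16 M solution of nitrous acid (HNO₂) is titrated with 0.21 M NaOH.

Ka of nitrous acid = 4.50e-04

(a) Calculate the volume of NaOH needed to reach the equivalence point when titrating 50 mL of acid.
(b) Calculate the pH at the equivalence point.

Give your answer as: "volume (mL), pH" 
V = 38.1 mL, pH = 8.15

(a) At equivalence: moles acid = moles base.
moles acid = 0.16 × 0.05 = 0.008 mol; V_NaOH = 0.008/0.21 = 0.0381 L = 38.1 mL.
(b) At equivalence, all acid → conjugate base A⁻ at [A⁻] = 0.008/0.0881 = 0.09081 M.
Kb = Kw/Ka = 1.0e-14/4.50e-04 = 2.222e-11; [OH⁻] = √(Kb·[A⁻]) = 1.421e-06; pOH = 5.85; pH = 14 − pOH = 8.15.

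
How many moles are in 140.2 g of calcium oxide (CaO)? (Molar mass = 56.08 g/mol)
Moles = 140.2 g ÷ 56.08 g/mol = 2.5 mol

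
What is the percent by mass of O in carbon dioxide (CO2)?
Mass of O in formula = 16.0 × 2 = 32 g/mol
Molar mass = 44.01 g/mol
% O = (32/44.01) × 100% = 72.71%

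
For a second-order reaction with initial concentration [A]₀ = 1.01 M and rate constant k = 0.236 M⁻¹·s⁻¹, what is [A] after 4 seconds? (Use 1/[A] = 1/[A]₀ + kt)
0.5170 M

1/[A] = 1/[A]₀ + k·t = 1/1.01 + (0.236)·(4) = 0.9901 + 0.9440 = 1.9341
[A] = 1/1.9341 = 0.5170 M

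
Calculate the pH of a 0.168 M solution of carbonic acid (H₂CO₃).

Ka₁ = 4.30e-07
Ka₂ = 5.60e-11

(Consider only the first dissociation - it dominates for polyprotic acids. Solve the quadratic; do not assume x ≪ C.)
pH = 3.57

x² + Ka₁·x − Ka₁·C = 0 with Ka₁ = 4.30e-07, C = 0.168.
x = (−Ka₁ + √(Ka₁² + 4·Ka₁·C))/2 = 2.6856e-04 M, so pH = 3.57.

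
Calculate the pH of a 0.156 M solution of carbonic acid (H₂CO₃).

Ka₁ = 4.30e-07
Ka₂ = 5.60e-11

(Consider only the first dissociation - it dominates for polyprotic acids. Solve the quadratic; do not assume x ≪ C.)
pH = 3.59

x² + Ka₁·x − Ka₁·C = 0 with Ka₁ = 4.30e-07, C = 0.156.
x = (−Ka₁ + √(Ka₁² + 4·Ka₁·C))/2 = 2.5878e-04 M, so pH = 3.59.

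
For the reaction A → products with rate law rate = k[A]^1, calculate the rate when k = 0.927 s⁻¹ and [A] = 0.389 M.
0.3606 M/s

rate = k·[A]^1 = 0.927·(0.389)^1 = 0.927·0.389 = 0.3606 M/s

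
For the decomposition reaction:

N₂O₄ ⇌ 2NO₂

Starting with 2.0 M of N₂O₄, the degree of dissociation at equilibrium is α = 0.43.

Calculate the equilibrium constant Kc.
K_c = 2.5951

x = α·[A]₀ = 0.43 × 2.0 = 0.86 M dissociated.
At eq: [N₂O₄] = 2.0 − 0.86 = 1.14 M; [NO₂] = 2x = 1.72 M.
Kc = [NO₂]²/[N₂O₄] = (1.72)²/1.14 = 2.595.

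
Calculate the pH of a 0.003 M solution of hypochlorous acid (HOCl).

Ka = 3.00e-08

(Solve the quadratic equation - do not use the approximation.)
pH = 5.02

x² + Ka×x - Ka×C = 0. Using quadratic formula: [H⁺] = 9.4718e-06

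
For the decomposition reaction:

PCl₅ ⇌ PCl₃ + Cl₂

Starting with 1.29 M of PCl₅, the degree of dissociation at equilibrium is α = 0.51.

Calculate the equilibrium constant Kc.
K_c = 0.6848

x = α·[A]₀ = 0.51 × 1.29 = 0.6579 M dissociated.
At eq: [PCl₅] = 1.29 − 0.6579 = 0.6321 M; [PCl₃] = [Cl₂] = x = 0.6579 M.
Kc = [PCl₃][Cl₂]/[PCl₅] = (0.6579)²/0.6321 = 0.6848.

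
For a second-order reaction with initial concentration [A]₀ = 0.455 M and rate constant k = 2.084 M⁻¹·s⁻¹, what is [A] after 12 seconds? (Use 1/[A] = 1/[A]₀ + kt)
0.0368 M

1/[A] = 1/[A]₀ + k·t = 1/0.455 + (2.084)·(12) = 2.1978 + 25.0080 = 27.2058
[A] = 1/27.2058 = 0.0368 M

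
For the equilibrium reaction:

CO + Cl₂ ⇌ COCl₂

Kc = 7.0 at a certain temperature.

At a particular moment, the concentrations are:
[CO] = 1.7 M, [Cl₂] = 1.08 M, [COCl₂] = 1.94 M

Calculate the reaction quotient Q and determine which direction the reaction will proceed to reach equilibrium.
Q = 1.057, Q < K, reaction proceeds forward (toward products)

Q = ([COCl₂]) / ([CO] × [Cl₂])
  = ((1.94)) / ((1.7)·(1.08)) = 1.94/1.836 = 1.057
Since Q = 1.057 < Kc = 7.0, the reaction proceeds forward (toward products) to reach equilibrium.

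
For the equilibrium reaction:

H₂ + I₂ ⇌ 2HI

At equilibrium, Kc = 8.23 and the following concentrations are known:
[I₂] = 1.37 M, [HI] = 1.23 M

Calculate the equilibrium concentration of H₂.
[H₂] = 0.1342 M

Kc = ([HI]^2) / ([H₂] × [I₂]) = 8.23
[H₂]^1 = (product terms)/(Kc · other reactant terms) = 1.5129 / (8.23 · 1.37) = 0.13418
[H₂] = 0.1342 M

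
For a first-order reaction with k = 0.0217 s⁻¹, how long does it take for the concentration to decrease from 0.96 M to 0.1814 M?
76.78 s

From ln[A] = ln[A]₀ - k·t: t = ln([A]₀/[A])/k = ln(0.96/0.1814)/0.0217 = ln(5.2922)/0.0217 = 1.6662/0.0217 = 76.78 s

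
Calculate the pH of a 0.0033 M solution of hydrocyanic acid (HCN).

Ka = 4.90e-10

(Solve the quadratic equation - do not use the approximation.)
pH = 5.90

x² + Ka×x - Ka×C = 0. Using quadratic formula: [H⁺] = 1.2714e-06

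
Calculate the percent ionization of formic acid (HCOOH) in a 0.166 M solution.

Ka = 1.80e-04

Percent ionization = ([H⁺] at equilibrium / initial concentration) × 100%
Percent ionization = 3.24%

Let x = [H⁺]. Ka = x²/(C - x) ⇒ x² + (1.80e-04)x - (1.80e-04)(0.166) = 0. x = 5.3770e-03. Percent = (5.3770e-03/0.166) × 100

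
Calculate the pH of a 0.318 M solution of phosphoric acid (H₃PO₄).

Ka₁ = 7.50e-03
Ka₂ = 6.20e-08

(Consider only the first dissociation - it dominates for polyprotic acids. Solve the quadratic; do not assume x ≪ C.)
pH = 1.34

x² + Ka₁·x − Ka₁·C = 0 with Ka₁ = 7.50e-03, C = 0.318.
x = (−Ka₁ + √(Ka₁² + 4·Ka₁·C))/2 = 4.5230e-02 M, so pH = 1.34.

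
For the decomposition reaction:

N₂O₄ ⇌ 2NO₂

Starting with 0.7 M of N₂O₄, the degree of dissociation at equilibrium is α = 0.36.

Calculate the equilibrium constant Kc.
K_c = 0.5670

x = α·[A]₀ = 0.36 × 0.7 = 0.252 M dissociated.
At eq: [N₂O₄] = 0.7 − 0.252 = 0.448 M; [NO₂] = 2x = 0.504 M.
Kc = [NO₂]²/[N₂O₄] = (0.504)²/0.448 = 0.567.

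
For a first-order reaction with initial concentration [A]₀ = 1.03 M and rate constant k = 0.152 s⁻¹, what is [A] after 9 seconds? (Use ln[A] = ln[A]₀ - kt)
0.2623 M

ln[A] = ln[A]₀ - k·t = ln(1.03) - (0.152)·(9) = 0.0296 - 1.3680 = -1.3384
[A] = e^(-1.3384) = 0.2623 M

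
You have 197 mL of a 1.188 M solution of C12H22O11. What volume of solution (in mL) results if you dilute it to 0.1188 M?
Using M₁V₁ = M₂V₂:
1.188 × 197 = 0.1188 × V₂
V₂ = (1.188 × 197) / 0.1188 = 1970 mL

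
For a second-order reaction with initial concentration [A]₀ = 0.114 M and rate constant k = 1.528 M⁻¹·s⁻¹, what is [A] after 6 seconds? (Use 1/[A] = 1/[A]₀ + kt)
0.0557 M

1/[A] = 1/[A]₀ + k·t = 1/0.114 + (1.528)·(6) = 8.7719 + 9.1680 = 17.9399
[A] = 1/17.9399 = 0.0557 M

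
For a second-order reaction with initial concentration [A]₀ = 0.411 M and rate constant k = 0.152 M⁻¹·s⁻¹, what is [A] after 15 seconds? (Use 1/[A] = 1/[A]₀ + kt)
0.2122 M

1/[A] = 1/[A]₀ + k·t = 1/0.411 + (0.152)·(15) = 2.4331 + 2.2800 = 4.7131
[A] = 1/4.7131 = 0.2122 M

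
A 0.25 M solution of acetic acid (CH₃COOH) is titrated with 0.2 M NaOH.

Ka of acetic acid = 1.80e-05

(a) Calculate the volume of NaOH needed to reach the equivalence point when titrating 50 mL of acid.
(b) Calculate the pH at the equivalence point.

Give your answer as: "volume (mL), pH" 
V = 62.5 mL, pH = 8.90

(a) At equivalence: moles acid = moles base.
moles acid = 0.25 × 0.05 = 0.0125 mol; V_NaOH = 0.0125/0.2 = 0.0625 L = 62.5 mL.
(b) At equivalence, all acid → conjugate base A⁻ at [A⁻] = 0.0125/0.1125 = 0.1111 M.
Kb = Kw/Ka = 1.0e-14/1.80e-05 = 5.556e-10; [OH⁻] = √(Kb·[A⁻]) = 7.857e-06; pOH = 5.10; pH = 14 − pOH = 8.90.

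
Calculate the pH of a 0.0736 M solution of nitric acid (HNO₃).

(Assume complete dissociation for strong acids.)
pH = 1.13

[H⁺] = 0.0736 M for strong acid. pH = -log[H⁺] = -log(0.0736)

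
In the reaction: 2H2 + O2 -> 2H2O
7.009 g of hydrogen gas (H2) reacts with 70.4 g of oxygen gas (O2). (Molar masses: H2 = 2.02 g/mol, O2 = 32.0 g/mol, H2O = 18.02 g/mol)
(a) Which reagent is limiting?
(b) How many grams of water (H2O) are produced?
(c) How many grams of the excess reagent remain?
(a) H2, (b) 62.53 g, (c) 14.88 g

Moles of H2 = 7.009 g ÷ 2.02 g/mol = 3.4698 mol
Moles of O2 = 70.4 g ÷ 32.0 g/mol = 2.2 mol
Moles ÷ coefficient: H2: 3.4698/2 = 1.735, O2: 2.2/1 = 2.2
(a) H2 has the smaller value, so H2 is the limiting reagent.
(b) Moles of H2O = 3.4698 mol H2 × (2/2) = 3.4698 mol; mass = 3.4698 mol × 18.02 g/mol = 62.53 g
(c) O2 consumed = 3.4698 × (1/2) = 1.7349 mol; remaining = 2.2 − 1.7349 = 0.465099 mol; mass = 0.465099 mol × 32.0 g/mol = 14.88 g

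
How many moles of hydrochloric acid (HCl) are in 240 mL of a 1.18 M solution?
Moles = Molarity × Volume (L)
Moles = 1.18 M × 0.24 L = 0.2832 mol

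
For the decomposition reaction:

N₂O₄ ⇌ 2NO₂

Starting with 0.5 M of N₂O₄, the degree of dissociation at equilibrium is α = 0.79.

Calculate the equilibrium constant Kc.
K_c = 5.9438

x = α·[A]₀ = 0.79 × 0.5 = 0.395 M dissociated.
At eq: [N₂O₄] = 0.5 − 0.395 = 0.105 M; [NO₂] = 2x = 0.79 M.
Kc = [NO₂]²/[N₂O₄] = (0.79)²/0.105 = 5.944.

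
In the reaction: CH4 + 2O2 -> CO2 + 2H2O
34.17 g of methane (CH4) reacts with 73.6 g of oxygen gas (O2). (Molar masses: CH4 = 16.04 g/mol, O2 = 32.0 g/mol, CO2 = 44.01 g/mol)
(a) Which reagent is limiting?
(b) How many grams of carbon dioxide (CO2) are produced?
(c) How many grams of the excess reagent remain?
(a) O2, (b) 50.61 g, (c) 15.72 g

Moles of CH4 = 34.17 g ÷ 16.04 g/mol = 2.1303 mol
Moles of O2 = 73.6 g ÷ 32.0 g/mol = 2.3 mol
Moles ÷ coefficient: CH4: 2.1303/1 = 2.13, O2: 2.3/2 = 1.15
(a) O2 has the smaller value, so O2 is the limiting reagent.
(b) Moles of CO2 = 2.3 mol O2 × (1/2) = 1.15 mol; mass = 1.15 mol × 44.01 g/mol = 50.61 g
(c) CH4 consumed = 2.3 × (1/2) = 1.15 mol; remaining = 2.1303 − 1.15 = 0.980299 mol; mass = 0.980299 mol × 16.04 g/mol = 15.72 g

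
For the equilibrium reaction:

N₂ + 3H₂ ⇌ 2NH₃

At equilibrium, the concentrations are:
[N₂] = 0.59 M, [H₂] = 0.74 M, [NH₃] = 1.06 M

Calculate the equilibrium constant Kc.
K_c = 4.6996

Kc = ([NH₃]^2) / ([N₂] × [H₂]^3)
   = ((1.06)^2) / ((0.59)·(0.74)^3)
   = 1.1236 / 0.23908 = 4.6996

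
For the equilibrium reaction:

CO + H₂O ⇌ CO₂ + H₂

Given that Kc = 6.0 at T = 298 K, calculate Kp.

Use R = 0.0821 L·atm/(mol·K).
K_p = 6.0000

Δn = (moles gaseous products) − (moles gaseous reactants) = 0
T = 298 K; RT = 0.0821 × 298 = 24.4658
Kp = Kc·(RT)^Δn = 6.0 × (24.4658)^0 = 6.0 × 1 = 6.0000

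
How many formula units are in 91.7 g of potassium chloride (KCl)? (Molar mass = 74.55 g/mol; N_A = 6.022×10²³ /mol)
Moles = 91.7 g ÷ 74.55 g/mol = 1.23005 mol
Formula units = 1.23005 mol × 6.022×10²³ /mol = 7.407e+23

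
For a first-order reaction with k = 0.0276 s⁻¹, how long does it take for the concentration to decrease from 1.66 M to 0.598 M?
36.99 s

From ln[A] = ln[A]₀ - k·t: t = ln([A]₀/[A])/k = ln(1.66/0.598)/0.0276 = ln(2.7759)/0.0276 = 1.0210/0.0276 = 36.99 s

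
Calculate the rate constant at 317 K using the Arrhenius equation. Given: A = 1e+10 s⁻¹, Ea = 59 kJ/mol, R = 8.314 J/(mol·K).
1.90e+00 s⁻¹

k = A·exp(-Ea/(R·T)) = 1e+10·exp(-59000/(8.314·317)) = 1e+10·exp(-22.3863) = 1e+10·1.8956e-10 = 1.90e+00 s⁻¹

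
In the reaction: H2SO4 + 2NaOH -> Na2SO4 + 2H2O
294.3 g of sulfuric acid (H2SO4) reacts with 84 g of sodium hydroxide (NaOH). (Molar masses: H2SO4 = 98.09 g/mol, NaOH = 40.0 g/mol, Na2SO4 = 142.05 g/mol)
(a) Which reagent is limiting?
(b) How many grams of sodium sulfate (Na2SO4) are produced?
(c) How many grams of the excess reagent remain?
(a) NaOH, (b) 149.2 g, (c) 191.3 g

Moles of H2SO4 = 294.3 g ÷ 98.09 g/mol = 3.00031 mol
Moles of NaOH = 84 g ÷ 40.0 g/mol = 2.1 mol
Moles ÷ coefficient: H2SO4: 3.00031/1 = 3, NaOH: 2.1/2 = 1.05
(a) NaOH has the smaller value, so NaOH is the limiting reagent.
(b) Moles of Na2SO4 = 2.1 mol NaOH × (1/2) = 1.05 mol; mass = 1.05 mol × 142.05 g/mol = 149.2 g
(c) H2SO4 consumed = 2.1 × (1/2) = 1.05 mol; remaining = 3.00031 − 1.05 = 1.95031 mol; mass = 1.95031 mol × 98.09 g/mol = 191.3 g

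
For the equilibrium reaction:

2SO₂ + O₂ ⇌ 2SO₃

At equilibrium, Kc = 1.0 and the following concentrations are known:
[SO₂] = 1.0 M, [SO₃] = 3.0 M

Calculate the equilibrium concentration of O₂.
[O₂] = 9.0000 M

Kc = ([SO₃]^2) / ([SO₂]^2 × [O₂]) = 1.0
[O₂]^1 = (product terms)/(Kc · other reactant terms) = 9 / (1.0 · 1) = 9
[O₂] = 9.0000 M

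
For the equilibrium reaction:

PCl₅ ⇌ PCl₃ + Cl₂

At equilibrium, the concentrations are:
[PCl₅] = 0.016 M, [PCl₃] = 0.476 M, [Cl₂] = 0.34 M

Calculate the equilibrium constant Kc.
K_c = 10.1150

Kc = ([PCl₃] × [Cl₂]) / ([PCl₅])
   = ((0.476)·(0.34)) / ((0.016))
   = 0.16184 / 0.016 = 10.1150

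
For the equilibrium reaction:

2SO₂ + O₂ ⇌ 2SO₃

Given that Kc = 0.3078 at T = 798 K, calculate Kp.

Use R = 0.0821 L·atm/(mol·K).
K_p = 0.0047

Δn = (moles gaseous products) − (moles gaseous reactants) = -1
T = 798 K; RT = 0.0821 × 798 = 65.5158
Kp = Kc·(RT)^Δn = 0.3078 × (65.5158)^-1 = 0.3078 × 0.0152635 = 0.0047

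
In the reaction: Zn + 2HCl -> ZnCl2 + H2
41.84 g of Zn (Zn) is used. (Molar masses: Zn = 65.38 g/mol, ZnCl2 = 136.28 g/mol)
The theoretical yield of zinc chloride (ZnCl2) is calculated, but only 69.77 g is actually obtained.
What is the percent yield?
Moles of Zn = 41.84 g ÷ 65.38 g/mol = 0.639951 mol
Mole ratio: 1 mol ZnCl2 / 1 mol Zn
Moles of ZnCl2 = 0.639951 × (1/1) = 0.639951 mol
Theoretical yield = 0.639951 mol × 136.28 g/mol = 87.213 g
Actual yield = 69.77 g
Percent yield = (69.77 / 87.213) × 100% = 80.0%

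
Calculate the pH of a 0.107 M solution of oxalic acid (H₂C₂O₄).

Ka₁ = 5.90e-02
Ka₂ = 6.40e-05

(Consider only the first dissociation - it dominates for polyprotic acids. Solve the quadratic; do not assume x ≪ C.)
pH = 1.26

x² + Ka₁·x − Ka₁·C = 0 with Ka₁ = 5.90e-02, C = 0.107.
x = (−Ka₁ + √(Ka₁² + 4·Ka₁·C))/2 = 5.5254e-02 M, so pH = 1.26.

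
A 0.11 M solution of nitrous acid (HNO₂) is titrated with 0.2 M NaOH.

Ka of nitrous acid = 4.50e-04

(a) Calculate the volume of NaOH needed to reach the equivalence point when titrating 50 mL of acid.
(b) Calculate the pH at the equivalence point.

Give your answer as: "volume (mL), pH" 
V = 27.5 mL, pH = 8.10

(a) At equivalence: moles acid = moles base.
moles acid = 0.11 × 0.05 = 0.0055 mol; V_NaOH = 0.0055/0.2 = 0.0275 L = 27.5 mL.
(b) At equivalence, all acid → conjugate base A⁻ at [A⁻] = 0.0055/0.0775 = 0.07097 M.
Kb = Kw/Ka = 1.0e-14/4.50e-04 = 2.222e-11; [OH⁻] = √(Kb·[A⁻]) = 1.256e-06; pOH = 5.90; pH = 14 − pOH = 8.10.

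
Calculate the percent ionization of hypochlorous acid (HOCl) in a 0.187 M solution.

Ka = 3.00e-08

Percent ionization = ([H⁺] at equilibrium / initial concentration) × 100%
Percent ionization = 0.04%

Let x = [H⁺]. Ka = x²/(C - x) ⇒ x² + (3.00e-08)x - (3.00e-08)(0.187) = 0. x = 7.4885e-05. Percent = (7.4885e-05/0.187) × 100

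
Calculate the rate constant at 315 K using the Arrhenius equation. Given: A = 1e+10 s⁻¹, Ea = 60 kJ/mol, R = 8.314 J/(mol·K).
1.12e+00 s⁻¹

k = A·exp(-Ea/(R·T)) = 1e+10·exp(-60000/(8.314·315)) = 1e+10·exp(-22.9103) = 1e+10·1.1225e-10 = 1.12e+00 s⁻¹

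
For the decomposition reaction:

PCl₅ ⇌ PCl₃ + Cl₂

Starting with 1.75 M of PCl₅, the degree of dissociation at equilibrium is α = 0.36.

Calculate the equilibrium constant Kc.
K_c = 0.3544

x = α·[A]₀ = 0.36 × 1.75 = 0.63 M dissociated.
At eq: [PCl₅] = 1.75 − 0.63 = 1.12 M; [PCl₃] = [Cl₂] = x = 0.63 M.
Kc = [PCl₃][Cl₂]/[PCl₅] = (0.63)²/1.12 = 0.3544.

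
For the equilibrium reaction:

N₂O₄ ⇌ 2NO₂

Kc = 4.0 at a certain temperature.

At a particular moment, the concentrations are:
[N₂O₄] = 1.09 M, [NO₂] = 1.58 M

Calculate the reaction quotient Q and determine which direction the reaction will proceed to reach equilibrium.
Q = 2.290, Q < K, reaction proceeds forward (toward products)

Q = ([NO₂]^2) / ([N₂O₄])
  = ((1.58)^2) / ((1.09)) = 2.4964/1.09 = 2.29
Since Q = 2.29 < Kc = 4.0, the reaction proceeds forward (toward products) to reach equilibrium.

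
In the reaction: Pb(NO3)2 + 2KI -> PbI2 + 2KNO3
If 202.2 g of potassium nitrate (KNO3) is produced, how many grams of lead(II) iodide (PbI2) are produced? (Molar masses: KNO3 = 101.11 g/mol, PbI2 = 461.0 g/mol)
Moles of KNO3 = 202.2 g ÷ 101.11 g/mol = 1.9998 mol
Mole ratio: 1 mol PbI2 / 2 mol KNO3
Moles of PbI2 = 1.9998 × (1/2) = 0.999901 mol
Mass of PbI2 = 0.999901 mol × 461.0 g/mol = 461 g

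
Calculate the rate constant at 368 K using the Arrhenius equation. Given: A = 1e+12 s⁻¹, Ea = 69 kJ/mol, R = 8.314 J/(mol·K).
1.61e+02 s⁻¹

k = A·exp(-Ea/(R·T)) = 1e+12·exp(-69000/(8.314·368)) = 1e+12·exp(-22.5523) = 1e+12·1.6057e-10 = 1.61e+02 s⁻¹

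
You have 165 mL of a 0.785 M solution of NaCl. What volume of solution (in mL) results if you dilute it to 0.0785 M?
Using M₁V₁ = M₂V₂:
0.785 × 165 = 0.0785 × V₂
V₂ = (0.785 × 165) / 0.0785 = 1650 mL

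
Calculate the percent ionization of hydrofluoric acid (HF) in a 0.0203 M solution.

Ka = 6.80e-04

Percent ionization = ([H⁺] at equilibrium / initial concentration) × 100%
Percent ionization = 16.7%

Let x = [H⁺]. Ka = x²/(C - x) ⇒ x² + (6.80e-04)x - (6.80e-04)(0.0203) = 0. x = 3.3909e-03. Percent = (3.3909e-03/0.0203) × 100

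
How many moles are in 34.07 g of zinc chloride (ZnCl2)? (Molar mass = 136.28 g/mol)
Moles = 34.07 g ÷ 136.28 g/mol = 0.25 mol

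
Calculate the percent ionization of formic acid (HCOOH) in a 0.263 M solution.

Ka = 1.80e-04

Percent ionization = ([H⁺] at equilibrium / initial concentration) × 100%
Percent ionization = 2.58%

Let x = [H⁺]. Ka = x²/(C - x) ⇒ x² + (1.80e-04)x - (1.80e-04)(0.263) = 0. x = 6.7910e-03. Percent = (6.7910e-03/0.263) × 100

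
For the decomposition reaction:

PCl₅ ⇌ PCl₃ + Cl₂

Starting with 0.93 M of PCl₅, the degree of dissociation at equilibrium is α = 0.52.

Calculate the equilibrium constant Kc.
K_c = 0.5239

x = α·[A]₀ = 0.52 × 0.93 = 0.4836 M dissociated.
At eq: [PCl₅] = 0.93 − 0.4836 = 0.4464 M; [PCl₃] = [Cl₂] = x = 0.4836 M.
Kc = [PCl₃][Cl₂]/[PCl₅] = (0.4836)²/0.4464 = 0.5239.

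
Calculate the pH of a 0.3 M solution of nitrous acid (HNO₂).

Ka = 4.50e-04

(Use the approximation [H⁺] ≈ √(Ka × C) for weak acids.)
pH = 1.93

[H⁺] = √(Ka × C) = √(4.50e-04 × 0.3) = 1.1619e-02. pH = -log(1.1619e-02)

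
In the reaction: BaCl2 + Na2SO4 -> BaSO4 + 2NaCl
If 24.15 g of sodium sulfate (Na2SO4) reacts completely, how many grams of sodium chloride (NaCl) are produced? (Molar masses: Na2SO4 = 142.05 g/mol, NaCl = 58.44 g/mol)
Moles of Na2SO4 = 24.15 g ÷ 142.05 g/mol = 0.170011 mol
Mole ratio: 2 mol NaCl / 1 mol Na2SO4
Moles of NaCl = 0.170011 × (2/1) = 0.340021 mol
Mass of NaCl = 0.340021 mol × 58.44 g/mol = 19.87 g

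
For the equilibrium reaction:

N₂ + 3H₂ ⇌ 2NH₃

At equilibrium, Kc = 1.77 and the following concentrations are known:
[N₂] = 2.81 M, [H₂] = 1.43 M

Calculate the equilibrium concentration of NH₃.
[NH₃] = 3.8137 M

Kc = ([NH₃]^2) / ([N₂] × [H₂]^3) = 1.77
[NH₃]^2 = Kc · (reactant terms)/(other product terms) = 1.77 · 8.217 / 1 = 14.544
[NH₃] = (14.544)^(1/2) = 3.8137 M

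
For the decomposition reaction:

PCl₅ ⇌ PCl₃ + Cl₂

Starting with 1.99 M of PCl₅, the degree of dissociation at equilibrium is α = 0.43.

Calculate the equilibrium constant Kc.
K_c = 0.6455

x = α·[A]₀ = 0.43 × 1.99 = 0.8557 M dissociated.
At eq: [PCl₅] = 1.99 − 0.8557 = 1.134 M; [PCl₃] = [Cl₂] = x = 0.8557 M.
Kc = [PCl₃][Cl₂]/[PCl₅] = (0.8557)²/1.134 = 0.6455.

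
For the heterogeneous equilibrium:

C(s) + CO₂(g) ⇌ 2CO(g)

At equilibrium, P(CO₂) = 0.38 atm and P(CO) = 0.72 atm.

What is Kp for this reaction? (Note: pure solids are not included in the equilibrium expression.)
K_p = 1.364

Solid C is excluded.
Kp = P(CO)²/P(CO₂) = (0.72)²/0.38 = 0.5184/0.38 = 1.364.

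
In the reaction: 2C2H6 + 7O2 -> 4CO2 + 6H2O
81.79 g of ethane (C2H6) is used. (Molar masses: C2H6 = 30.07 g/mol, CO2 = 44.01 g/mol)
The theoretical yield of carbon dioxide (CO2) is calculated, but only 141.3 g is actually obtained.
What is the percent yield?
Moles of C2H6 = 81.79 g ÷ 30.07 g/mol = 2.71999 mol
Mole ratio: 4 mol CO2 / 2 mol C2H6
Moles of CO2 = 2.71999 × (4/2) = 5.43997 mol
Theoretical yield = 5.43997 mol × 44.01 g/mol = 239.41 g
Actual yield = 141.3 g
Percent yield = (141.3 / 239.41) × 100% = 59.0%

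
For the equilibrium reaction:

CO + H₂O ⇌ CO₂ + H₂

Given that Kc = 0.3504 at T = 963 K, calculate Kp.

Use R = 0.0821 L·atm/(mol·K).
K_p = 0.3504

Δn = (moles gaseous products) − (moles gaseous reactants) = 0
T = 963 K; RT = 0.0821 × 963 = 79.0623
Kp = Kc·(RT)^Δn = 0.3504 × (79.0623)^0 = 0.3504 × 1 = 0.3504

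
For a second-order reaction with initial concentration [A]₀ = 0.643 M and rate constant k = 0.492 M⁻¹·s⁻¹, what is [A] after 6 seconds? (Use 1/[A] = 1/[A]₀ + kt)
0.2219 M

1/[A] = 1/[A]₀ + k·t = 1/0.643 + (0.492)·(6) = 1.5552 + 2.9520 = 4.5072
[A] = 1/4.5072 = 0.2219 M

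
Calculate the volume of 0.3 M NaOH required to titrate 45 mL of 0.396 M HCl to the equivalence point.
V_{base} = 59.4 mL

At equivalence: moles acid = moles base.
moles HCl = 0.396 M × 0.045 L = 0.01782 mol
V_NaOH = 0.01782 mol ÷ 0.3 M = 0.0594 L = 59.4 mL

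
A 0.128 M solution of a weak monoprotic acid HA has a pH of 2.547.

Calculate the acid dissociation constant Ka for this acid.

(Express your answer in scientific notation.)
K_a = 6.43e-05

[H⁺] = 10^(−pH) = 10^(−2.547) = 2.838e-03 M. For HA ⇌ H⁺ + A⁻, Ka = x²/(C − x) = (2.838e-03)²/(0.128 − 2.838e-03) = 6.43e-05.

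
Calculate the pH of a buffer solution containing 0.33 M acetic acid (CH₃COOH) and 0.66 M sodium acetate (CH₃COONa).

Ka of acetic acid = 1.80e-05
pH = 5.05

pKa = -log(1.80e-05) = 4.74. pH = pKa + log([A⁻]/[HA]) = 4.74 + log(0.66/0.33)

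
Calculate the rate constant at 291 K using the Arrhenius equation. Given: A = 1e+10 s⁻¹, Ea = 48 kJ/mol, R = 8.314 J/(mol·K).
2.42e+01 s⁻¹

k = A·exp(-Ea/(R·T)) = 1e+10·exp(-48000/(8.314·291)) = 1e+10·exp(-19.8398) = 1e+10·2.4192e-09 = 2.42e+01 s⁻¹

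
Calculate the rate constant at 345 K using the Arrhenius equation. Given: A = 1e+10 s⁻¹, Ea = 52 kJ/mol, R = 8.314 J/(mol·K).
1.34e+02 s⁻¹

k = A·exp(-Ea/(R·T)) = 1e+10·exp(-52000/(8.314·345)) = 1e+10·exp(-18.1290) = 1e+10·1.3387e-08 = 1.34e+02 s⁻¹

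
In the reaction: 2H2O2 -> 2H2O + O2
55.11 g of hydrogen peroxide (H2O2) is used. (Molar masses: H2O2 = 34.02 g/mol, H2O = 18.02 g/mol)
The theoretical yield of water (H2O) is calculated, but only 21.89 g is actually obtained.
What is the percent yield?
Moles of H2O2 = 55.11 g ÷ 34.02 g/mol = 1.61993 mol
Mole ratio: 2 mol H2O / 2 mol H2O2
Moles of H2O = 1.61993 × (2/2) = 1.61993 mol
Theoretical yield = 1.61993 mol × 18.02 g/mol = 29.191 g
Actual yield = 21.89 g
Percent yield = (21.89 / 29.191) × 100% = 75.0%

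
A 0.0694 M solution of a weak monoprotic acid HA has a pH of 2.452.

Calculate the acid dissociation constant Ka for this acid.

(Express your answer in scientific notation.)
K_a = 1.89e-04

[H⁺] = 10^(−pH) = 10^(−2.452) = 3.532e-03 M. For HA ⇌ H⁺ + A⁻, Ka = x²/(C − x) = (3.532e-03)²/(0.0694 − 3.532e-03) = 1.89e-04.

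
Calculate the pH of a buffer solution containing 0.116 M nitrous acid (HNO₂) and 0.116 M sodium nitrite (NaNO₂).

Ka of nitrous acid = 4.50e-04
pH = 3.35

pKa = -log(4.50e-04) = 3.35. pH = pKa + log([A⁻]/[HA]) = 3.35 + log(0.116/0.116)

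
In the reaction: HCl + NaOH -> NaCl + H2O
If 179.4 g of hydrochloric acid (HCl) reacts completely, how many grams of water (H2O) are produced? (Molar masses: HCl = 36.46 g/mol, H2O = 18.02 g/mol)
Moles of HCl = 179.4 g ÷ 36.46 g/mol = 4.92046 mol
Mole ratio: 1 mol H2O / 1 mol HCl
Moles of H2O = 4.92046 × (1/1) = 4.92046 mol
Mass of H2O = 4.92046 mol × 18.02 g/mol = 88.67 g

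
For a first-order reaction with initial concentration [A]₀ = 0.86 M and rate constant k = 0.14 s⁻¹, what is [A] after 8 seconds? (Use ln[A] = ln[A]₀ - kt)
0.2806 M

ln[A] = ln[A]₀ - k·t = ln(0.86) - (0.14)·(8) = -0.1508 - 1.1200 = -1.2708
[A] = e^(-1.2708) = 0.2806 M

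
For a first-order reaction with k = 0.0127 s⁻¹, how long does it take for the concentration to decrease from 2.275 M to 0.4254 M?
132.02 s

From ln[A] = ln[A]₀ - k·t: t = ln([A]₀/[A])/k = ln(2.275/0.4254)/0.0127 = ln(5.3479)/0.0127 = 1.6767/0.0127 = 132.02 s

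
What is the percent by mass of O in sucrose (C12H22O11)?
Mass of O in formula = 16.0 × 11 = 176 g/mol
Molar mass = 342.3 g/mol
% O = (176/342.3) × 100% = 51.42%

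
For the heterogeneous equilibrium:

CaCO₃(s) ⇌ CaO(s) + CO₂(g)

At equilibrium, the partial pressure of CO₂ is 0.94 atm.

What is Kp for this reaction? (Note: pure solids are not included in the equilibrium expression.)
K_p = 0.94

Solids (CaCO₃, CaO) have activity 1 and are excluded.
Kp = P(CO₂) = 0.94.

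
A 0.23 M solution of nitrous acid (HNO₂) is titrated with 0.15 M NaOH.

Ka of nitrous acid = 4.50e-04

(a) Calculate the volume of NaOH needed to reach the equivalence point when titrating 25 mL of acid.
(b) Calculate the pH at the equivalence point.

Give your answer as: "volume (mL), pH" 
V = 38.3 mL, pH = 8.15

(a) At equivalence: moles acid = moles base.
moles acid = 0.23 × 0.025 = 0.00575 mol; V_NaOH = 0.00575/0.15 = 0.03833 L = 38.3 mL.
(b) At equivalence, all acid → conjugate base A⁻ at [A⁻] = 0.00575/0.06333 = 0.09079 M.
Kb = Kw/Ka = 1.0e-14/4.50e-04 = 2.222e-11; [OH⁻] = √(Kb·[A⁻]) = 1.420e-06; pOH = 5.85; pH = 14 − pOH = 8.15.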